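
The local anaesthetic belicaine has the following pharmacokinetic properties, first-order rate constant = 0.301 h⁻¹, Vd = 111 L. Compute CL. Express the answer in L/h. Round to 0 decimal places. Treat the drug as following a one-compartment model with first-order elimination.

33 L/h

CL = k × Vd = 0.301 × 111 = 33.41 L/h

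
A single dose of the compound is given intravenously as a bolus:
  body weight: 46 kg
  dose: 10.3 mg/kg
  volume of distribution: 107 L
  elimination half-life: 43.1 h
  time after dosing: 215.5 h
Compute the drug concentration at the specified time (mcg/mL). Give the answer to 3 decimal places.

0.138 mcg/mL

Total dose = 10.3 × 46 = 473.8 mg
C₀ = Dose / Vd = 473.8 / 107 = 4.428 mg/L
k = ln2 / t½ = 0.693147 / 43.1 = 0.01608 h⁻¹
t / t½ = 215.5 / 43.1 = 5 half-lives
C = C₀ × (1/2)^5 = 4.428 × 0.03125 = 0.1384 mg/L
(0.1384 mg/L = 0.1384 mcg/mL)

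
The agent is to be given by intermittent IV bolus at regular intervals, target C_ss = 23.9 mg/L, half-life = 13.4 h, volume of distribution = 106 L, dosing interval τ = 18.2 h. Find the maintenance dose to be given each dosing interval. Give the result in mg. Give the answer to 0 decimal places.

k = ln2 / t½ = 0.693147 / 13.4 = 0.05173 h⁻¹
CL = k × Vd = 0.05173 × 106 = 5.483 L/h
At steady state, Dose/τ = Css × CL.
Dose = Css × CL × τ = 23.9 × 5.483 × 18.2 = 2385 mg

2385 mg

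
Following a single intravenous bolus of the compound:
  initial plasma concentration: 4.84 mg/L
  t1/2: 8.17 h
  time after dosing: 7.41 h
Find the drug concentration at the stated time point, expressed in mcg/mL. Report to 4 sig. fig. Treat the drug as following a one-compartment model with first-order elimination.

2.581 mcg/mL

k = ln2 / t½ = 0.693147 / 8.17 = 0.08484 h⁻¹
C = C₀ · e^(−k·t) = 4.840 × e^(−0.08484 × 7.41)
  = 4.840 × 0.5333 = 2.581 mg/L
(2.581 mg/L = 2.581 mcg/mL)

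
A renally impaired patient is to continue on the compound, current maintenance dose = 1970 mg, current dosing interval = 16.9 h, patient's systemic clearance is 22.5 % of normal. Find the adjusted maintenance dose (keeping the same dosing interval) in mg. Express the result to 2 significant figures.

440 mg

To keep the same average steady-state level, dosing rate must scale with clearance.
CL ratio = 22.5 / 100 = 0.2250
New dose (same interval) = 1970 × 0.2250 = 443.3 mg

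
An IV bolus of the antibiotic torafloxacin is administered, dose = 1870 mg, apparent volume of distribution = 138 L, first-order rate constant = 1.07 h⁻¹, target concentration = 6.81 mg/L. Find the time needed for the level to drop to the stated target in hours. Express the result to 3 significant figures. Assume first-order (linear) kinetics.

0.643 h

C₀ = Dose / Vd = 1870 / 138 = 13.55 mg/L
t = ln(C₀ / C) / k = ln(13.55 / 6.81) / 1.070
  = ln(1.990) / 1.070 = 0.6881 / 1.070 = 0.6431 h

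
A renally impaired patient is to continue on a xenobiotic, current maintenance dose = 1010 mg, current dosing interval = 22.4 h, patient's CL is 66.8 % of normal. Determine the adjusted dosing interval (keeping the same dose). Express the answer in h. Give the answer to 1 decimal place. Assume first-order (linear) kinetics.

33.5 h

To keep the same average steady-state level, dosing rate must scale with clearance.
CL ratio = 66.8 / 100 = 0.6680
New interval (same dose) = 22.4 / 0.6680 = 33.53 h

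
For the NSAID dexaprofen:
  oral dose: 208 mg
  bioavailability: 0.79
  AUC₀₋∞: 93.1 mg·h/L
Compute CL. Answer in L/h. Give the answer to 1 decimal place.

CL = F·Dose / AUC = 0.79 × 208 / 93.1 = 1.765 L/h

1.8 L/h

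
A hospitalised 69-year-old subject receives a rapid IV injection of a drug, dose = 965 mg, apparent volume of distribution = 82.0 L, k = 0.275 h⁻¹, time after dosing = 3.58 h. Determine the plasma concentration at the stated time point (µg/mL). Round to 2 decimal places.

4.40 µg/mL

C₀ = Dose / Vd = 965.0 / 82.0 = 11.77 mg/L
C = C₀ · e^(−k·t) = 11.77 × e^(−0.2750 × 3.58)
  = 11.77 × 0.3736 = 4.397 mg/L
(4.397 mg/L = 4.397 µg/mL)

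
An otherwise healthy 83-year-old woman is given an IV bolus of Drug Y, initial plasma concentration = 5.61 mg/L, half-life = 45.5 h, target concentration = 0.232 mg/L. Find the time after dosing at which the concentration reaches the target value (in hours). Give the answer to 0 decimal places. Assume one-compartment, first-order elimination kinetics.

k = ln2 / t½ = 0.693147 / 45.5 = 0.01523 h⁻¹
t = ln(C₀ / C) / k = ln(5.610 / 0.232) / 0.01523
  = ln(24.18) / 0.01523 = 3.186 / 0.01523 = 209.2 h

209 h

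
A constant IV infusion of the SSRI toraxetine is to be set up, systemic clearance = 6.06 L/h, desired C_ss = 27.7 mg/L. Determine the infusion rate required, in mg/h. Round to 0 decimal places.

168 mg/h

At steady state, infusion rate R₀ = Css × CL = 27.7 × 6.060 = 167.9 mg/h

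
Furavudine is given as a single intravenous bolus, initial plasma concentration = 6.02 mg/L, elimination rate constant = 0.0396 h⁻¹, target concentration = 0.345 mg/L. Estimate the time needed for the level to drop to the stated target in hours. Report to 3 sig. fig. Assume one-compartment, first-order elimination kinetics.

t = ln(C₀ / C) / k = ln(6.020 / 0.345) / 0.03960
  = ln(17.45) / 0.03960 = 2.859 / 0.03960 = 72.20 h

72.2 h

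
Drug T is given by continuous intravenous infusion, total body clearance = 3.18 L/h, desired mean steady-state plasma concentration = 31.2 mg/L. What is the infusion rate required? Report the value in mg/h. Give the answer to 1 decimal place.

99.2 mg/h

At steady state, infusion rate R₀ = Css × CL = 31.2 × 3.180 = 99.22 mg/h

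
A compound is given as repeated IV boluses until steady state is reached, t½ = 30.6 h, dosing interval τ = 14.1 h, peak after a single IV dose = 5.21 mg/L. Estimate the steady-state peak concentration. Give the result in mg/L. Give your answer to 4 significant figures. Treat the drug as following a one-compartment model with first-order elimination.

k = ln2 / t½ = 0.693147 / 30.6 = 0.02265 h⁻¹
e^(−kτ) = e^(−0.02265 × 14.1) = 0.7266
Accumulation ratio R = 1 / (1 − e^(−kτ)) = 1 / (1 − 0.7266) = 3.658
Steady-state peak = C₀ × R = 5.21 × 3.658 = 19.06 mg/L

19.06 mg/L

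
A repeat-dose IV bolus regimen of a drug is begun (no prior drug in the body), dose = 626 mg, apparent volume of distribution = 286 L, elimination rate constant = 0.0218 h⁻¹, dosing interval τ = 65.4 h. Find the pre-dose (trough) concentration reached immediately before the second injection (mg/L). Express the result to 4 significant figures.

C₀ per dose = Dose / Vd = 626 / 286 = 2.189 mg/L
Fraction remaining after one interval: r = e^(−kτ) = e^(−0.02180 × 65.4) = 0.2403
Before dose 2, 1 dose has been given (aged 1τ).
C_trough = C₀ × r = 2.189 × 0.2403 = 0.5260 mg/L

0.5260 mg/L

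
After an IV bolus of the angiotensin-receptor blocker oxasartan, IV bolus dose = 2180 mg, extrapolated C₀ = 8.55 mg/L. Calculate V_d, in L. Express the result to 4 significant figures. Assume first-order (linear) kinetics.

Vd = Dose / C₀ = 2180 / 8.55 = 255.0 L

255.0 L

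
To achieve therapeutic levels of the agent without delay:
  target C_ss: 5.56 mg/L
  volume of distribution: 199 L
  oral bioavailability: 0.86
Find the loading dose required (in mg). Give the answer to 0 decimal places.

LD = Css × Vd / F = 5.56 × 199 / 0.86 = 1287 mg

1287 mg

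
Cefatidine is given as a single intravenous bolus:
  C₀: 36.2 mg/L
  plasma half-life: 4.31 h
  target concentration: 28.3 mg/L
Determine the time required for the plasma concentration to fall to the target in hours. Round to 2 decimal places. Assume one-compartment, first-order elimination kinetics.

1.53 h

k = ln2 / t½ = 0.693147 / 4.31 = 0.1608 h⁻¹
t = ln(C₀ / C) / k = ln(36.20 / 28.3) / 0.1608
  = ln(1.279) / 0.1608 = 0.2461 / 0.1608 = 1.530 h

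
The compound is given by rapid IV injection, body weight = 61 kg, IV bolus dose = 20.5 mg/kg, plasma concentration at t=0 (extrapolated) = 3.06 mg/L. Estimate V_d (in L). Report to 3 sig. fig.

409 L

Dose = 20.5 × 61 = 1251 mg
Vd = Dose / C₀ = 1251 / 3.06 = 408.8 L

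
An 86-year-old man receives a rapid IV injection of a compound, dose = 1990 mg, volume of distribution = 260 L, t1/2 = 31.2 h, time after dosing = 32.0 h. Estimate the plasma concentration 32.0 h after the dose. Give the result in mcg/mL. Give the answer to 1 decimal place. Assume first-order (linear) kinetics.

3.8 mcg/mL

C₀ = Dose / Vd = 1990 / 260 = 7.654 mg/L
k = ln2 / t½ = 0.693147 / 31.2 = 0.02222 h⁻¹
C = C₀ · e^(−k·t) = 7.654 × e^(−0.02222 × 32.0)
  = 7.654 × 0.4911 = 3.759 mg/L
(3.759 mg/L = 3.759 mcg/mL)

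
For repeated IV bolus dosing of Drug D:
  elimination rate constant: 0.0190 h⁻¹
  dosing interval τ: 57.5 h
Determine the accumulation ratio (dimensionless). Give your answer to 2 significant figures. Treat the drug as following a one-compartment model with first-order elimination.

e^(−kτ) = e^(−0.01900 × 57.5) = 0.3354
Accumulation ratio R = 1 / (1 − e^(−kτ)) = 1 / (1 − 0.3354) = 1.505

1.5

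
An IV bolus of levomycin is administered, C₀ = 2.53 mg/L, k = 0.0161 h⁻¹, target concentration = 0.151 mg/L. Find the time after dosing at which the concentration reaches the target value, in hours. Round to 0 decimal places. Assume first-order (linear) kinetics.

t = ln(C₀ / C) / k = ln(2.530 / 0.151) / 0.01610
  = ln(16.75) / 0.01610 = 2.818 / 0.01610 = 175.0 h

175 h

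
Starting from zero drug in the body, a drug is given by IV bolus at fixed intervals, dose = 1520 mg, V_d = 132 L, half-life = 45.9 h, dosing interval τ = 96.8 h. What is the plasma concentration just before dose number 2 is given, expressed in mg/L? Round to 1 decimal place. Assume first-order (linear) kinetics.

2.7 mg/L

C₀ per dose = Dose / Vd = 1520 / 132 = 11.52 mg/L
k = ln2 / t½ = 0.693147 / 45.9 = 0.01510 h⁻¹
Fraction remaining after one interval: r = e^(−kτ) = e^(−0.01510 × 96.8) = 0.2318
Before dose 2, 1 dose has been given (aged 1τ).
C_trough = C₀ × r = 11.52 × 0.2318 = 2.670 mg/L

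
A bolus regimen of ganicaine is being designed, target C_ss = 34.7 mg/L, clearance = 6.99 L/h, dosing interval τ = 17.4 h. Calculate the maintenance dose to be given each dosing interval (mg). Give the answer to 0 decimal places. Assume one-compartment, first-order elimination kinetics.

At steady state, Dose/τ = Css × CL.
Dose = Css × CL × τ = 34.7 × 6.990 × 17.4 = 4220 mg

4220 mg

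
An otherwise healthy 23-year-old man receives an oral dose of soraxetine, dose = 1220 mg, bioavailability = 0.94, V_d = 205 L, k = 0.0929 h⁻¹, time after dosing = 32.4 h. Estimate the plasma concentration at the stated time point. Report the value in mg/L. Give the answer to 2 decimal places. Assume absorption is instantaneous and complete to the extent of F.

Amount reaching circulation = F × Dose = 0.94 × 1220 = 1147 mg
C₀ = F·Dose / Vd = 1147 / 205 = 5.595 mg/L
C = C₀ · e^(−k·t) = 5.595 × e^(−0.09290 × 32.4)
  = 5.595 × 0.04929 = 0.2758 mg/L

0.28 mg/L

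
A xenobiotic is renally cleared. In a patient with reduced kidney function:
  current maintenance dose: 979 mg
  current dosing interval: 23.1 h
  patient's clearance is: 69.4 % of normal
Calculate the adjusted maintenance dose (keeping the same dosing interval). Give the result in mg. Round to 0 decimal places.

To keep the same average steady-state level, dosing rate must scale with clearance.
CL ratio = 69.4 / 100 = 0.6940
New dose (same interval) = 979 × 0.6940 = 679.4 mg

679 mg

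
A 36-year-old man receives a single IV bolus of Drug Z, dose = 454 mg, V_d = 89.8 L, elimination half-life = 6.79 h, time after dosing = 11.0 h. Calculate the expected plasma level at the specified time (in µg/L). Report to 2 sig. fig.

1600 µg/L

C₀ = Dose / Vd = 454.0 / 89.8 = 5.056 mg/L
k = ln2 / t½ = 0.693147 / 6.79 = 0.1021 h⁻¹
C = C₀ · e^(−k·t) = 5.056 × e^(−0.1021 × 11.0)
  = 5.056 × 0.3253 = 1.645 mg/L
Convert: 1.645 mg/L × 1000 = 1645 µg/L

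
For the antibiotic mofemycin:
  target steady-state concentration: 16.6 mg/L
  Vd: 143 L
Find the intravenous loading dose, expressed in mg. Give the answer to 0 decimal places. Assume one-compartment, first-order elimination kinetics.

2374 mg

LD = Css × Vd = 16.6 × 143 = 2374 mg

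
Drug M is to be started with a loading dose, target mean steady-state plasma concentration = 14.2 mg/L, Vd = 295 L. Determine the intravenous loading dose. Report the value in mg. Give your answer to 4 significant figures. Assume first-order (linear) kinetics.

LD = Css × Vd = 14.2 × 295 = 4189 mg

4189 mg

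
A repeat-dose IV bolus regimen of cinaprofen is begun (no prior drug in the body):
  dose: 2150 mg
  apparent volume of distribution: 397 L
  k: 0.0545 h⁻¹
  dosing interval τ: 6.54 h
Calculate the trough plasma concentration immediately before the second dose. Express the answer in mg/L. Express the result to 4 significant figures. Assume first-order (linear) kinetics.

3.792 mg/L

C₀ per dose = Dose / Vd = 2150 / 397 = 5.416 mg/L
Fraction remaining after one interval: r = e^(−kτ) = e^(−0.05450 × 6.54) = 0.7002
Before dose 2, 1 dose has been given (aged 1τ).
C_trough = C₀ × r = 5.416 × 0.7002 = 3.792 mg/L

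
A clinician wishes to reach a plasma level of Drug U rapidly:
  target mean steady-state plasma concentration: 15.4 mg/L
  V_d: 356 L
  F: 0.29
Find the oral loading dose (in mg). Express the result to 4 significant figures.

LD = Css × Vd / F = 15.4 × 356 / 0.29 = 18900 mg

18900 mg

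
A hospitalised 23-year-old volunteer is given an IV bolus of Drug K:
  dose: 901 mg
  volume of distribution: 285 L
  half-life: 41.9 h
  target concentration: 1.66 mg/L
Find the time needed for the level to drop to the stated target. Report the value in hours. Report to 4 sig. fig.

38.94 h

C₀ = Dose / Vd = 901.0 / 285 = 3.161 mg/L
k = ln2 / t½ = 0.693147 / 41.9 = 0.01654 h⁻¹
t = ln(C₀ / C) / k = ln(3.161 / 1.66) / 0.01654
  = ln(1.904) / 0.01654 = 0.6440 / 0.01654 = 38.94 h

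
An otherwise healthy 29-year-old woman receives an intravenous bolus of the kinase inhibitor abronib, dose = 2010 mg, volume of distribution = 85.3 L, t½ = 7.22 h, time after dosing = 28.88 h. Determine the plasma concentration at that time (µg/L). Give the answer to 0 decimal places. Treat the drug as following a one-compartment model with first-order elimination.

C₀ = Dose / Vd = 2010 / 85.3 = 23.56 mg/L
k = ln2 / t½ = 0.693147 / 7.22 = 0.09600 h⁻¹
t / t½ = 28.88 / 7.22 = 4 half-lives
C = C₀ × (1/2)^4 = 23.56 × 0.06250 = 1.473 mg/L
Convert: 1.473 mg/L × 1000 = 1473 µg/L

1473 µg/L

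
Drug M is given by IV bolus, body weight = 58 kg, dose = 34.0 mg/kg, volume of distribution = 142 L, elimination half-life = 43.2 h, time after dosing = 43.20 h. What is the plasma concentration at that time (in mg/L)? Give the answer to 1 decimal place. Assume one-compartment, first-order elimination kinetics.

6.9 mg/L

Total dose = 34.0 × 58 = 1972 mg
C₀ = Dose / Vd = 1972 / 142 = 13.89 mg/L
k = ln2 / t½ = 0.693147 / 43.2 = 0.01605 h⁻¹
t / t½ = 43.20 / 43.2 = 1 half-lives
C = C₀ × (1/2)^1 = 13.89 × 0.5000 = 6.945 mg/L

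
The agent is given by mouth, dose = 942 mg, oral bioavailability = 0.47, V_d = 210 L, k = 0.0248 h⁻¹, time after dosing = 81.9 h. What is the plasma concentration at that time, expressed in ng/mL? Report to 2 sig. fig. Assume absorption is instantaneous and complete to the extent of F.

Amount reaching circulation = F × Dose = 0.47 × 942.0 = 442.7 mg
C₀ = F·Dose / Vd = 442.7 / 210 = 2.108 mg/L
C = C₀ · e^(−k·t) = 2.108 × e^(−0.02480 × 81.9)
  = 2.108 × 0.1312 = 0.2766 mg/L
Convert: 0.2766 mg/L × 1000 = 276.6 ng/mL

280 ng/mL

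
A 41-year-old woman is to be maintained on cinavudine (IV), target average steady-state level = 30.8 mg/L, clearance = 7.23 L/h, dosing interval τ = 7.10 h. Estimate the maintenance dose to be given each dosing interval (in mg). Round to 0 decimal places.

1581 mg

At steady state, Dose/τ = Css × CL.
Dose = Css × CL × τ = 30.8 × 7.230 × 7.10 = 1581 mg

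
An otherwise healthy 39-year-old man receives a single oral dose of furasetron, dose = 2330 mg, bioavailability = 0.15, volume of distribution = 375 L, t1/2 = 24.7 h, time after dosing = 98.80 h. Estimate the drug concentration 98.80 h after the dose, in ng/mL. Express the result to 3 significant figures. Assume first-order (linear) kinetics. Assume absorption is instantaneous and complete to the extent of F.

58.3 ng/mL

Amount reaching circulation = F × Dose = 0.15 × 2330 = 349.5 mg
C₀ = F·Dose / Vd = 349.5 / 375 = 0.9320 mg/L
k = ln2 / t½ = 0.693147 / 24.7 = 0.02806 h⁻¹
t / t½ = 98.80 / 24.7 = 4 half-lives
C = C₀ × (1/2)^4 = 0.9320 × 0.06250 = 0.05825 mg/L
Convert: 0.05825 mg/L × 1000 = 58.25 ng/mL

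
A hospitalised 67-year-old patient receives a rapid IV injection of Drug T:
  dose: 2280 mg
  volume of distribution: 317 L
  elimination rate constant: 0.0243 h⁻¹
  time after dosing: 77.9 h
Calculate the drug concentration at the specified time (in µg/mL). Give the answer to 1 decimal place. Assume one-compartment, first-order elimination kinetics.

C₀ = Dose / Vd = 2280 / 317 = 7.192 mg/L
C = C₀ · e^(−k·t) = 7.192 × e^(−0.02430 × 77.9)
  = 7.192 × 0.1506 = 1.083 mg/L
(1.083 mg/L = 1.083 µg/mL)

1.1 µg/mL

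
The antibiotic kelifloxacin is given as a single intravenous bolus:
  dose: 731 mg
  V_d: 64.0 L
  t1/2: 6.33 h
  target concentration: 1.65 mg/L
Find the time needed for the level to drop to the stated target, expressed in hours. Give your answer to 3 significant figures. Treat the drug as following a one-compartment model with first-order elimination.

C₀ = Dose / Vd = 731.0 / 64.0 = 11.42 mg/L
k = ln2 / t½ = 0.693147 / 6.33 = 0.1095 h⁻¹
t = ln(C₀ / C) / k = ln(11.42 / 1.65) / 0.1095
  = ln(6.921) / 0.1095 = 1.935 / 0.1095 = 17.67 h

17.7 h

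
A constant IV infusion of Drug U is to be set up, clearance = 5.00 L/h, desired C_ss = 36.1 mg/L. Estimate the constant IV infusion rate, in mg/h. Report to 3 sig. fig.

181 mg/h

At steady state, infusion rate R₀ = Css × CL = 36.1 × 5.000 = 180.5 mg/h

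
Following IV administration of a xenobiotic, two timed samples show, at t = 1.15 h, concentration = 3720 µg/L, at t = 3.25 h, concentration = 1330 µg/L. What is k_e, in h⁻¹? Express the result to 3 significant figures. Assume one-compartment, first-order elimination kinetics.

k = ln(C₁/C₂) / (t₂ − t₁) = ln(3720/1330) / (3.25 − 1.15)
  = 1.029 / 2.100 = 0.4900 h⁻¹

0.490 h⁻¹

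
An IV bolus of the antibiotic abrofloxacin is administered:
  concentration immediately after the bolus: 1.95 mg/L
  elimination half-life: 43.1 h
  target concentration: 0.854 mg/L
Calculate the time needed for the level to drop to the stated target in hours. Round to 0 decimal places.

51 h

k = ln2 / t½ = 0.693147 / 43.1 = 0.01608 h⁻¹
t = ln(C₀ / C) / k = ln(1.950 / 0.854) / 0.01608
  = ln(2.283) / 0.01608 = 0.8255 / 0.01608 = 51.34 h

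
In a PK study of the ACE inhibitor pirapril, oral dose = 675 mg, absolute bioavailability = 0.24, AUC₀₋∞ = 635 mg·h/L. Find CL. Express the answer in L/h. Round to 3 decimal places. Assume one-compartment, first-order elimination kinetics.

0.255 L/h

CL = F·Dose / AUC = 0.24 × 675 / 635 = 0.2551 L/h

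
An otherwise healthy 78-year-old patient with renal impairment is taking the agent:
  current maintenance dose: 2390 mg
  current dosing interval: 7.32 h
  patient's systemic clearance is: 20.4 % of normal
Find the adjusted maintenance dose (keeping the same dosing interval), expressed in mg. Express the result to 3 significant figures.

488 mg

To keep the same average steady-state level, dosing rate must scale with clearance.
CL ratio = 20.4 / 100 = 0.2040
New dose (same interval) = 2390 × 0.2040 = 487.6 mg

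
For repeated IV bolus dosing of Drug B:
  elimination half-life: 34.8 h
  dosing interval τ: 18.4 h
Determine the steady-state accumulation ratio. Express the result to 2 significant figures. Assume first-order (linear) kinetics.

3.3

k = ln2 / t½ = 0.693147 / 34.8 = 0.01992 h⁻¹
e^(−kτ) = e^(−0.01992 × 18.4) = 0.6931
Accumulation ratio R = 1 / (1 − e^(−kτ)) = 1 / (1 − 0.6931) = 3.258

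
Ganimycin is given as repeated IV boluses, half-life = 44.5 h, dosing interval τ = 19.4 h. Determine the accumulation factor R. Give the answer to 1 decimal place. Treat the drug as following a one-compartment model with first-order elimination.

k = ln2 / t½ = 0.693147 / 44.5 = 0.01558 h⁻¹
e^(−kτ) = e^(−0.01558 × 19.4) = 0.7392
Accumulation ratio R = 1 / (1 − e^(−kτ)) = 1 / (1 − 0.7392) = 3.834

3.8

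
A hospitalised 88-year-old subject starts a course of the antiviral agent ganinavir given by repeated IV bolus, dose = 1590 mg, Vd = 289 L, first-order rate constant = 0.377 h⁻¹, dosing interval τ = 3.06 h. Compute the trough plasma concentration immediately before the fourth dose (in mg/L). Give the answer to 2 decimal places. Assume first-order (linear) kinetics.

C₀ per dose = Dose / Vd = 1590 / 289 = 5.502 mg/L
Fraction remaining after one interval: r = e^(−kτ) = e^(−0.3770 × 3.06) = 0.3155
Before dose 4, 3 doses have been given (aged 1τ, 2τ, 3τ).
C_trough = C₀ × (r + r² + … + r^3) = C₀ × r(1−r^3)/(1−r)
        = 5.502 × 0.3155 × (1 − 0.03140) / (1 − 0.3155) = 2.456 mg/L

2.46 mg/L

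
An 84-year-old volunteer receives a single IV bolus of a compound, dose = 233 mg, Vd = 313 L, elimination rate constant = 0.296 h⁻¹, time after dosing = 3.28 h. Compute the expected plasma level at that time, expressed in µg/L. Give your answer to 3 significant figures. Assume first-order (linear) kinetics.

C₀ = Dose / Vd = 233.0 / 313 = 0.7444 mg/L
C = C₀ · e^(−k·t) = 0.7444 × e^(−0.2960 × 3.28)
  = 0.7444 × 0.3787 = 0.2819 mg/L
Convert: 0.2819 mg/L × 1000 = 281.9 µg/L

282 µg/L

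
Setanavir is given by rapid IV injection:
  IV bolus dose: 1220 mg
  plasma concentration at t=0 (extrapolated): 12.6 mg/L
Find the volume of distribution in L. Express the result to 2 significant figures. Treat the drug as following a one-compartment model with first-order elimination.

Vd = Dose / C₀ = 1220 / 12.6 = 96.83 L

97 L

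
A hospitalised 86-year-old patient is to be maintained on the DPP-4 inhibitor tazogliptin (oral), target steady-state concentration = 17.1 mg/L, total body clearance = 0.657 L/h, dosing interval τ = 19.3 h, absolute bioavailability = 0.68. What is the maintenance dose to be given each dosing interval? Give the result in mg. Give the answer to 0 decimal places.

At steady state, F × (Dose/τ) = Css × CL.
Dose = Css × CL × τ / F = 17.1 × 0.6570 × 19.3 / 0.68 = 318.9 mg

319 mg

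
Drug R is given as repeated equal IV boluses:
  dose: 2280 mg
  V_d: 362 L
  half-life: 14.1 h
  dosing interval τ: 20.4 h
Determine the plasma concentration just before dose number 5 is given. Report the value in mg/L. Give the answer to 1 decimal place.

C₀ per dose = Dose / Vd = 2280 / 362 = 6.298 mg/L
k = ln2 / t½ = 0.693147 / 14.1 = 0.04916 h⁻¹
Fraction remaining after one interval: r = e^(−kτ) = e^(−0.04916 × 20.4) = 0.3668
Before dose 5, 4 doses have been given (aged 1τ, 2τ, 3τ, 4τ).
C_trough = C₀ × (r + r² + … + r^4) = C₀ × r(1−r^4)/(1−r)
        = 6.298 × 0.3668 × (1 − 0.01810) / (1 − 0.3668) = 3.582 mg/L

3.6 mg/L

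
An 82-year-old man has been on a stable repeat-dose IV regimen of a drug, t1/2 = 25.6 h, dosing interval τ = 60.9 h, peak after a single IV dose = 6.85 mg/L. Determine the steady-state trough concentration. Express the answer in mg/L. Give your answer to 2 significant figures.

1.6 mg/L

k = ln2 / t½ = 0.693147 / 25.6 = 0.02708 h⁻¹
e^(−kτ) = e^(−0.02708 × 60.9) = 0.1922
Accumulation ratio R = 1 / (1 − e^(−kτ)) = 1 / (1 − 0.1922) = 1.238
Steady-state trough = C₀ × R × e^(−kτ) = 6.85 × 1.238 × 0.1922 = 1.630 mg/L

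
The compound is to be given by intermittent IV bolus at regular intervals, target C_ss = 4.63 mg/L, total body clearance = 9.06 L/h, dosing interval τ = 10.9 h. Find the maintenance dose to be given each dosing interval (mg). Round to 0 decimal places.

457 mg

At steady state, Dose/τ = Css × CL.
Dose = Css × CL × τ = 4.63 × 9.060 × 10.9 = 457.2 mg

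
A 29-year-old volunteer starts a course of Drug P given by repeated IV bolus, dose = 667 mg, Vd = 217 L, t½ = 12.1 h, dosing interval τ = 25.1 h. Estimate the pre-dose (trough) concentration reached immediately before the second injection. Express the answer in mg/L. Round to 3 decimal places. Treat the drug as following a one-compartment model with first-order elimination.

0.730 mg/L

C₀ per dose = Dose / Vd = 667 / 217 = 3.074 mg/L
k = ln2 / t½ = 0.693147 / 12.1 = 0.05728 h⁻¹
Fraction remaining after one interval: r = e^(−kτ) = e^(−0.05728 × 25.1) = 0.2375
Before dose 2, 1 dose has been given (aged 1τ).
C_trough = C₀ × r = 3.074 × 0.2375 = 0.7301 mg/L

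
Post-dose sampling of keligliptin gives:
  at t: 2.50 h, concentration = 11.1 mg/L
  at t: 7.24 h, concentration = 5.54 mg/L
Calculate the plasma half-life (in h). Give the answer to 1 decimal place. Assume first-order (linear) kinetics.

4.7 h

k = ln(C₁/C₂) / (t₂ − t₁) = ln(11.1/5.54) / (7.24 − 2.50)
  = 0.6950 / 4.740 = 0.1466 h⁻¹
t½ = ln2 / k = 0.693147 / 0.1466 = 4.728 h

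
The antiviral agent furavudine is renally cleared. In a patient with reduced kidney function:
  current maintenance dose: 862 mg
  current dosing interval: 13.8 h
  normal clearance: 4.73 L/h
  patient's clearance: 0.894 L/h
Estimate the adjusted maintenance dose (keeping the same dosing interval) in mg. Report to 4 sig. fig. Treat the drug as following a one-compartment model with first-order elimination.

162.9 mg

To keep the same average steady-state level, dosing rate must scale with clearance.
CL ratio = 0.894 / 4.73 = 0.1890
New dose (same interval) = 862 × 0.1890 = 162.9 mg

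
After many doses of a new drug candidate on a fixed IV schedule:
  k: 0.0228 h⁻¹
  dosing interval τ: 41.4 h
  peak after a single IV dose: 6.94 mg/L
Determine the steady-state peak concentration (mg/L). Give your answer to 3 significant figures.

e^(−kτ) = e^(−0.02280 × 41.4) = 0.3891
Accumulation ratio R = 1 / (1 − e^(−kτ)) = 1 / (1 − 0.3891) = 1.637
Steady-state peak = C₀ × R = 6.94 × 1.637 = 11.36 mg/L

11.4 mg/L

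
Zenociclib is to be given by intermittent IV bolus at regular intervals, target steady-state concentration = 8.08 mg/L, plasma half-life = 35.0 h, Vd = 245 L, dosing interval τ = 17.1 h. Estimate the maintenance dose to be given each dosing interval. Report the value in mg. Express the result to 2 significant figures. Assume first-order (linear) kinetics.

670 mg

k = ln2 / t½ = 0.693147 / 35.0 = 0.01980 h⁻¹
CL = k × Vd = 0.01980 × 245 = 4.851 L/h
At steady state, Dose/τ = Css × CL.
Dose = Css × CL × τ = 8.08 × 4.851 × 17.1 = 670.3 mg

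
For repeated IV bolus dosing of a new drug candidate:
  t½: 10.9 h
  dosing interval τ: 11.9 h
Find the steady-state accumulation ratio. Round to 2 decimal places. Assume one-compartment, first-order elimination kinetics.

k = ln2 / t½ = 0.693147 / 10.9 = 0.06359 h⁻¹
e^(−kτ) = e^(−0.06359 × 11.9) = 0.4692
Accumulation ratio R = 1 / (1 − e^(−kτ)) = 1 / (1 − 0.4692) = 1.884

1.88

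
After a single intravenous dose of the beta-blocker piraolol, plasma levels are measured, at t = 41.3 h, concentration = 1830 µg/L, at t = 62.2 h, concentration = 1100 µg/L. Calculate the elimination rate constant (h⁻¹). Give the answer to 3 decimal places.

0.024 h⁻¹

k = ln(C₁/C₂) / (t₂ − t₁) = ln(1830/1100) / (62.2 − 41.3)
  = 0.5090 / 20.90 = 0.02435 h⁻¹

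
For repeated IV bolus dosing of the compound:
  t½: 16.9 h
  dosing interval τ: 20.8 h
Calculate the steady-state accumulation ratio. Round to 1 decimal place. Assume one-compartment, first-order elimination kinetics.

1.7

k = ln2 / t½ = 0.693147 / 16.9 = 0.04101 h⁻¹
e^(−kτ) = e^(−0.04101 × 20.8) = 0.4261
Accumulation ratio R = 1 / (1 − e^(−kτ)) = 1 / (1 − 0.4261) = 1.742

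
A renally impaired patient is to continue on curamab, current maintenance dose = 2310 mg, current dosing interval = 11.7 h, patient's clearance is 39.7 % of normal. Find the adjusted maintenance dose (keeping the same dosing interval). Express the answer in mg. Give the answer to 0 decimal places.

917 mg

To keep the same average steady-state level, dosing rate must scale with clearance.
CL ratio = 39.7 / 100 = 0.3970
New dose (same interval) = 2310 × 0.3970 = 917.1 mg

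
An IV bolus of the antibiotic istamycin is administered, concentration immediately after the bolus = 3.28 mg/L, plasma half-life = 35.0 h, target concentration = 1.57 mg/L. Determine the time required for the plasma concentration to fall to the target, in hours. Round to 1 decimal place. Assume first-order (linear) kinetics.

37.2 h

k = ln2 / t½ = 0.693147 / 35.0 = 0.01980 h⁻¹
t = ln(C₀ / C) / k = ln(3.280 / 1.57) / 0.01980
  = ln(2.089) / 0.01980 = 0.7367 / 0.01980 = 37.21 h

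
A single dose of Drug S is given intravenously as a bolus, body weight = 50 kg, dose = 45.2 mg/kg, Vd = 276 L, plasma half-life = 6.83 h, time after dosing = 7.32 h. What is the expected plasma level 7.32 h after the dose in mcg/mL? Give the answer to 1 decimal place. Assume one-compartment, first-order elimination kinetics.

3.9 mcg/mL

Total dose = 45.2 × 50 = 2260 mg
C₀ = Dose / Vd = 2260 / 276 = 8.188 mg/L
k = ln2 / t½ = 0.693147 / 6.83 = 0.1015 h⁻¹
C = C₀ · e^(−k·t) = 8.188 × e^(−0.1015 × 7.32)
  = 8.188 × 0.4757 = 3.895 mg/L
(3.895 mg/L = 3.895 mcg/mL)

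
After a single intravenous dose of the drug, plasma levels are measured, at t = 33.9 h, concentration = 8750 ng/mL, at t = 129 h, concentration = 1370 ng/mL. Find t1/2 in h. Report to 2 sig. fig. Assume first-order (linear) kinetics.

36 h

k = ln(C₁/C₂) / (t₂ − t₁) = ln(8750/1370) / (129 − 33.9)
  = 1.854 / 95.10 = 0.01950 h⁻¹
t½ = ln2 / k = 0.693147 / 0.01950 = 35.55 h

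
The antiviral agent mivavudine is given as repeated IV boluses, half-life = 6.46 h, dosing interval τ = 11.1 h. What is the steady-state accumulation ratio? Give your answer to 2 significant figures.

1.4

k = ln2 / t½ = 0.693147 / 6.46 = 0.1073 h⁻¹
e^(−kτ) = e^(−0.1073 × 11.1) = 0.3039
Accumulation ratio R = 1 / (1 − e^(−kτ)) = 1 / (1 − 0.3039) = 1.437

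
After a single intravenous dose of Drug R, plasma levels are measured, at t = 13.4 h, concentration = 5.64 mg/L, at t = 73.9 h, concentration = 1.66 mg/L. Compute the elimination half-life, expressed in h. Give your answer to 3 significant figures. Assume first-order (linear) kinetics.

k = ln(C₁/C₂) / (t₂ − t₁) = ln(5.64/1.66) / (73.9 − 13.4)
  = 1.223 / 60.50 = 0.02021 h⁻¹
t½ = ln2 / k = 0.693147 / 0.02021 = 34.30 h

34.3 h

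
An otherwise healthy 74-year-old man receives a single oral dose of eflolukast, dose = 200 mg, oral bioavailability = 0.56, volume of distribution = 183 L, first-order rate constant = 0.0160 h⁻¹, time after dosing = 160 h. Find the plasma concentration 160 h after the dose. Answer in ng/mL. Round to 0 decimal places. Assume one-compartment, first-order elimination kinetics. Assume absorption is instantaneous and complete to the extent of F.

47 ng/mL

Amount reaching circulation = F × Dose = 0.56 × 200.0 = 112.0 mg
C₀ = F·Dose / Vd = 112.0 / 183 = 0.6120 mg/L
C = C₀ · e^(−k·t) = 0.6120 × e^(−0.01600 × 160)
  = 0.6120 × 0.07730 = 0.04731 mg/L
Convert: 0.04731 mg/L × 1000 = 47.31 ng/mL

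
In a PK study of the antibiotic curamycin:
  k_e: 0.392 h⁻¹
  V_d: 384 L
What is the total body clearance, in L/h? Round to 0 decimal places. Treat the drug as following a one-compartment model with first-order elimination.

CL = k × Vd = 0.392 × 384 = 150.5 L/h

151 L/h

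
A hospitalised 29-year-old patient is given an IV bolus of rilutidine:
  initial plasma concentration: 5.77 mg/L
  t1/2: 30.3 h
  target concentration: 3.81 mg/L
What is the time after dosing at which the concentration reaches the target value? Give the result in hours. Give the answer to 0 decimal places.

18 h

k = ln2 / t½ = 0.693147 / 30.3 = 0.02288 h⁻¹
t = ln(C₀ / C) / k = ln(5.770 / 3.81) / 0.02288
  = ln(1.514) / 0.02288 = 0.4148 / 0.02288 = 18.13 h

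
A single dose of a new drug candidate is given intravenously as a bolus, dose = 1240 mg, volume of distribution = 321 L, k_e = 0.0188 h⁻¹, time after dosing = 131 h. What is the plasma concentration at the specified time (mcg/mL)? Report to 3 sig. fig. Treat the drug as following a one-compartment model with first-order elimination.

C₀ = Dose / Vd = 1240 / 321 = 3.863 mg/L
C = C₀ · e^(−k·t) = 3.863 × e^(−0.01880 × 131)
  = 3.863 × 0.08520 = 0.3291 mg/L
(0.3291 mg/L = 0.3291 mcg/mL)

0.329 mcg/mL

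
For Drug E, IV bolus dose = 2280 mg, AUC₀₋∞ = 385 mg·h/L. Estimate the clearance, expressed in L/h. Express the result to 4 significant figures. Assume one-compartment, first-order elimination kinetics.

5.922 L/h

CL = Dose / AUC = 2280 / 385 = 5.922 L/h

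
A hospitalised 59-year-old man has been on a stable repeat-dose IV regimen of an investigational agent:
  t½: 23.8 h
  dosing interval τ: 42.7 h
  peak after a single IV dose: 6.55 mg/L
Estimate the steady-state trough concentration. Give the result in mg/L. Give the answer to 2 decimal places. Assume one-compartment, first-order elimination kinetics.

k = ln2 / t½ = 0.693147 / 23.8 = 0.02912 h⁻¹
e^(−kτ) = e^(−0.02912 × 42.7) = 0.2884
Accumulation ratio R = 1 / (1 − e^(−kτ)) = 1 / (1 − 0.2884) = 1.405
Steady-state trough = C₀ × R × e^(−kτ) = 6.55 × 1.405 × 0.2884 = 2.654 mg/L

2.65 mg/L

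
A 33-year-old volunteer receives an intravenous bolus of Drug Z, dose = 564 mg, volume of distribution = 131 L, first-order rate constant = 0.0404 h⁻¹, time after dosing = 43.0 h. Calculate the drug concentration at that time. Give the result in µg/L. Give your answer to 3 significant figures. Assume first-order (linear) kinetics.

C₀ = Dose / Vd = 564.0 / 131 = 4.305 mg/L
C = C₀ · e^(−k·t) = 4.305 × e^(−0.04040 × 43.0)
  = 4.305 × 0.1760 = 0.7577 mg/L
Convert: 0.7577 mg/L × 1000 = 757.7 µg/L

758 µg/L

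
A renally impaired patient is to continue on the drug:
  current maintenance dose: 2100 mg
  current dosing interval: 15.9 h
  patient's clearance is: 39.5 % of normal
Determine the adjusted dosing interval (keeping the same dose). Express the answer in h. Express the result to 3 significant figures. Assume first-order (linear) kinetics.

40.3 h

To keep the same average steady-state level, dosing rate must scale with clearance.
CL ratio = 39.5 / 100 = 0.3950
New interval (same dose) = 15.9 / 0.3950 = 40.25 h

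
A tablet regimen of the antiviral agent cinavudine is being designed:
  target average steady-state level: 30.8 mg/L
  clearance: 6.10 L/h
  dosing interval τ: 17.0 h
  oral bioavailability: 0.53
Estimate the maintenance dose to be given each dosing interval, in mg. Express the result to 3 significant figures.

At steady state, F × (Dose/τ) = Css × CL.
Dose = Css × CL × τ / F = 30.8 × 6.100 × 17.0 / 0.53 = 6026 mg

6030 mg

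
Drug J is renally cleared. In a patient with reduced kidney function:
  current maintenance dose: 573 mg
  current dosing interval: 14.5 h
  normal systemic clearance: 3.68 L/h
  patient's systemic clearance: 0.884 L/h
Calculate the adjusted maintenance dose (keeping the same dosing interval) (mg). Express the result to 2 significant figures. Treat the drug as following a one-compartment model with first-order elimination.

140 mg

To keep the same average steady-state level, dosing rate must scale with clearance.
CL ratio = 0.884 / 3.68 = 0.2402
New dose (same interval) = 573 × 0.2402 = 137.6 mg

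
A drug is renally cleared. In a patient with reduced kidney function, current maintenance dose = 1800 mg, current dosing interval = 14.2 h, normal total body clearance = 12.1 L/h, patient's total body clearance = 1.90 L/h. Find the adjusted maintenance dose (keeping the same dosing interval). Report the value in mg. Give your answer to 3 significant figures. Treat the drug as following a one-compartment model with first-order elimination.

To keep the same average steady-state level, dosing rate must scale with clearance.
CL ratio = 1.90 / 12.1 = 0.1570
New dose (same interval) = 1800 × 0.1570 = 282.6 mg

283 mg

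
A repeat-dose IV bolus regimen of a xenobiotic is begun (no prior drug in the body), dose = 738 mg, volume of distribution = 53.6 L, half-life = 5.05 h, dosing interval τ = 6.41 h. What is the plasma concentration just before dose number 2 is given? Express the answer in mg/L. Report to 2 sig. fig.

C₀ per dose = Dose / Vd = 738 / 53.6 = 13.77 mg/L
k = ln2 / t½ = 0.693147 / 5.05 = 0.1373 h⁻¹
Fraction remaining after one interval: r = e^(−kτ) = e^(−0.1373 × 6.41) = 0.4147
Before dose 2, 1 dose has been given (aged 1τ).
C_trough = C₀ × r = 13.77 × 0.4147 = 5.710 mg/L

5.7 mg/L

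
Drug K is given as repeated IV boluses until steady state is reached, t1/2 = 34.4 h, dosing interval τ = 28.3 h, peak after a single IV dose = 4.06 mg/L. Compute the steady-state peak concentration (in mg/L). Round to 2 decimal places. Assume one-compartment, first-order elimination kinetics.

k = ln2 / t½ = 0.693147 / 34.4 = 0.02015 h⁻¹
e^(−kτ) = e^(−0.02015 × 28.3) = 0.5654
Accumulation ratio R = 1 / (1 − e^(−kτ)) = 1 / (1 − 0.5654) = 2.301
Steady-state peak = C₀ × R = 4.06 × 2.301 = 9.342 mg/L

9.34 mg/L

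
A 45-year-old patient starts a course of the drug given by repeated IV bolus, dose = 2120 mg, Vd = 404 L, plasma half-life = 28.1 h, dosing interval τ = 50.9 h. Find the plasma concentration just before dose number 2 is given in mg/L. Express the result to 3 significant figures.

C₀ per dose = Dose / Vd = 2120 / 404 = 5.248 mg/L
k = ln2 / t½ = 0.693147 / 28.1 = 0.02467 h⁻¹
Fraction remaining after one interval: r = e^(−kτ) = e^(−0.02467 × 50.9) = 0.2849
Before dose 2, 1 dose has been given (aged 1τ).
C_trough = C₀ × r = 5.248 × 0.2849 = 1.495 mg/L

1.50 mg/L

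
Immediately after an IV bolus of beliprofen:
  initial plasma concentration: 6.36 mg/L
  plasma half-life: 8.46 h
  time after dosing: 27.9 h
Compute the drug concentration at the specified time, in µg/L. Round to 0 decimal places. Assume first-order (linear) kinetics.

647 µg/L

k = ln2 / t½ = 0.693147 / 8.46 = 0.08193 h⁻¹
C = C₀ · e^(−k·t) = 6.360 × e^(−0.08193 × 27.9)
  = 6.360 × 0.1017 = 0.6468 mg/L
Convert: 0.6468 mg/L × 1000 = 646.8 µg/L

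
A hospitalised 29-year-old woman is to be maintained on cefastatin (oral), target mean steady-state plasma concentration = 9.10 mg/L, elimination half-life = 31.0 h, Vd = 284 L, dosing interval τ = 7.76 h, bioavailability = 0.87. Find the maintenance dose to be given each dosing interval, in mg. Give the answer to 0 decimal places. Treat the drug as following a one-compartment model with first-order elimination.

k = ln2 / t½ = 0.693147 / 31.0 = 0.02236 h⁻¹
CL = k × Vd = 0.02236 × 284 = 6.350 L/h
At steady state, F × (Dose/τ) = Css × CL.
Dose = Css × CL × τ / F = 9.10 × 6.350 × 7.76 / 0.87 = 515.4 mg

515 mg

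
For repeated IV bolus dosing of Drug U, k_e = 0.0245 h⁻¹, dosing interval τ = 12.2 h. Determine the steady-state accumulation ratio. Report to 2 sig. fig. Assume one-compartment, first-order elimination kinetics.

3.9

e^(−kτ) = e^(−0.02450 × 12.2) = 0.7416
Accumulation ratio R = 1 / (1 − e^(−kτ)) = 1 / (1 − 0.7416) = 3.870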